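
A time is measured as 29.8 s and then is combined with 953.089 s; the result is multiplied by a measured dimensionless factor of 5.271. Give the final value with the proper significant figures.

5181 s

29.8 s + 953.089 s = 982.889 s; the sum is limited to 1 decimal place (4 s.f.).
Carrying full precision, 982.889 × 5.271 = 5180.807919 s; 5.271 has 4 s.f., so the result keeps min(4, 4) = 4 s.f.
Rounded to 4 significant figures: 5181 s.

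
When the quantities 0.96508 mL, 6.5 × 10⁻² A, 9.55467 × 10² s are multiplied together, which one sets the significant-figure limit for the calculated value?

0.96508 mL → 5 s.f.; 6.5 × 10⁻² A → 2 s.f.; 9.55467 × 10² s → 6 s.f.
The fewest is 2 significant figures, from 6.5 × 10⁻² A.

6.5 × 10⁻² A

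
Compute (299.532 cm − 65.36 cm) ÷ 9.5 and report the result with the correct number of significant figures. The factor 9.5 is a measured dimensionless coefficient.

25 cm

299.532 cm − 65.36 cm = 234.172 cm; the difference is limited to 2 decimal places (5 s.f.).
Carrying full precision, 234.172 ÷ 9.5 = 24.6496842105… cm; 9.5 has 2 s.f., so the result keeps min(5, 2) = 2 s.f.
Rounded to 2 significant figures: 25 cm.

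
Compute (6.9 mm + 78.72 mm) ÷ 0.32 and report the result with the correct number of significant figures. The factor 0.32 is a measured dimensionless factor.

2.7 × 10^2 mm

6.9 mm + 78.72 mm = 85.62 mm; the sum is limited to 1 decimal place (3 s.f.).
Carrying full precision, 85.62 ÷ 0.32 = 267.5625 mm; 0.32 has 2 s.f., so the result keeps min(3, 2) = 2 s.f.
Rounded to 2 significant figures: 2.7 × 10^2 mm.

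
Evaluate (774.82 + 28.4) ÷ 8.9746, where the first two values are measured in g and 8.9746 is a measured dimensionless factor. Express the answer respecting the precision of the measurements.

774.82 g + 28.4 g = 803.22 g; the sum is limited to 1 decimal place (4 s.f.).
Carrying full precision, 803.22 ÷ 8.9746 = 89.4992534486… g; 8.9746 has 5 s.f., so the result keeps min(4, 5) = 4 s.f.
Rounded to 4 significant figures: 89.50 g.

89.50 g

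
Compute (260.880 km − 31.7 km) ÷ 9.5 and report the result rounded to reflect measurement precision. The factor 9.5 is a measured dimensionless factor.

24 km

260.880 km − 31.7 km = 229.180 km; the difference is limited to 1 decimal place (4 s.f.).
Carrying full precision, 229.180 ÷ 9.5 = 24.1242105263… km; 9.5 has 2 s.f., so the result keeps min(4, 2) = 2 s.f.
Rounded to 2 significant figures: 24 km.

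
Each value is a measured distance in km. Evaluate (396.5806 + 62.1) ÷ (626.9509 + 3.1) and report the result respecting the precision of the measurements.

0.7280

396.5806 + 62.1 = 458.6806, limited to 1 d.p. → 4 s.f.; 626.9509 + 3.1 = 630.0509, limited to 1 d.p. → 4 s.f.
Carrying full precision, 458.6806 ÷ 630.0509 = 0.728005626212…; keep min(4, 4) = 4 s.f.
Rounded to 4 significant figures: 0.7280.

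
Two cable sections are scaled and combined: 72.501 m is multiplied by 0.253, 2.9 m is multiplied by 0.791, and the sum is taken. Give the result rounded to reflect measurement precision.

72.501 × 0.253 = 18.342753 → 18.3 m (3 s.f., last digit at the 10^-1 place).
2.9 × 0.791 = 2.2939 → 2.3 m (2 s.f., last digit at the 10^-1 place).
Sum: 20.636653 m; keep the coarser place, 10^-1.
Result: 20.6 m.

20.6 m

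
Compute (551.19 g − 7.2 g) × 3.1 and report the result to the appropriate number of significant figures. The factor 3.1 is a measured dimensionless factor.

551.19 g − 7.2 g = 543.99 g; the difference is limited to 1 decimal place (4 s.f.).
Carrying full precision, 543.99 × 3.1 = 1686.369 g; 3.1 has 2 s.f., so the result keeps min(4, 2) = 2 s.f.
Rounded to 2 significant figures: 1.7 × 10^3 g.

1.7 × 10^3 g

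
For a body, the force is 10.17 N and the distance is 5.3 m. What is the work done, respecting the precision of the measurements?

work done = 10.17 N × 5.3 m = 53.901 J.
10.17 has 4 significant figures; 5.3 has 2.
Division/multiplication keeps the fewest: 2 significant figures.
Rounded: 54 J.

54 J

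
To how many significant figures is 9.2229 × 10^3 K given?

9.2229 × 10^3: in scientific notation every digit of the coefficient is significant.

5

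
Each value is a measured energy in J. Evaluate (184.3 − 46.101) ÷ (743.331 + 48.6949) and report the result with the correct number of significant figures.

0.1745

184.3 − 46.101 = 138.199, limited to 1 d.p. → 4 s.f.; 743.331 + 48.6949 = 792.0259, limited to 3 d.p. → 6 s.f.
Carrying full precision, 138.199 ÷ 792.0259 = 0.174487980759…; keep min(4, 6) = 4 s.f.
Rounded to 4 significant figures: 0.1745.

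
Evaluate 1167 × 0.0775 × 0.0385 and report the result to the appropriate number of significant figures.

1167 × 0.0775 × 0.0385 = 3.48203625
Multiplication/division keeps the fewest significant figures: 1167 → 4 s.f., 0.0775 → 3 s.f., 0.0385 → 3 s.f.; limit is 3.
Rounded to 3 significant figures: 3.48.

3.48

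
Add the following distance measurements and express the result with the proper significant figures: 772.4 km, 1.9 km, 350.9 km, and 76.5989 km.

772.4 km + 1.9 km + 350.9 km + 76.5989 km = 1201.7989 km.
Addition/subtraction keeps the fewest decimal places: 772.4 → 1 decimal place, 1.9 → 1 decimal place, 350.9 → 1 decimal place, 76.5989 → 4 decimal places; limit is 1.
Rounded to 1 decimal place: 1201.8 km.

1201.8 km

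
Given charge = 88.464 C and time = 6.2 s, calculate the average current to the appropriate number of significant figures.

14 A

average current = 88.464 C ÷ 6.2 s = 14.2683870968… A.
88.464 has 5 significant figures; 6.2 has 2.
Division/multiplication keeps the fewest: 2 significant figures.
Rounded: 14 A.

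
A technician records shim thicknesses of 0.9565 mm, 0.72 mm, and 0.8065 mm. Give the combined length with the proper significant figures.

0.9565 mm + 0.72 mm + 0.8065 mm = 2.4830 mm.
Addition/subtraction keeps the fewest decimal places: 0.9565 → 4 decimal places, 0.72 → 2 decimal places, 0.8065 → 4 decimal places; limit is 2.
Rounded to 2 decimal places: 2.48 mm.

2.48 mm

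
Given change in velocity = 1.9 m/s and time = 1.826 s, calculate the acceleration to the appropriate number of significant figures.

acceleration = 1.9 m/s ÷ 1.826 s = 1.04052573932… m/s².
1.9 has 2 significant figures; 1.826 has 4.
Division/multiplication keeps the fewest: 2 significant figures.
Rounded: 1.0 m/s².

1.0 m/s²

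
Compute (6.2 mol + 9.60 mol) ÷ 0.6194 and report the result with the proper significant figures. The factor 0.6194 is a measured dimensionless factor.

25.5 mol

6.2 mol + 9.60 mol = 15.80 mol; the sum is limited to 1 decimal place (3 s.f.).
Carrying full precision, 15.80 ÷ 0.6194 = 25.5085566677… mol; 0.6194 has 4 s.f., so the result keeps min(3, 4) = 3 s.f.
Rounded to 3 significant figures: 25.5 mol.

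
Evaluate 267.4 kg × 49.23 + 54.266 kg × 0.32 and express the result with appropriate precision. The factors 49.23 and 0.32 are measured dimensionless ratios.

267.4 × 49.23 = 13164.102 → 1.316 × 10^4 kg (4 s.f., last digit at the 10^1 place).
54.266 × 0.32 = 17.36512 → 17 kg (2 s.f., last digit at the 10^0 place).
Sum: 13181.46712 kg; keep the coarser place, 10^1.
Result: 1.318 × 10^4 kg.

1.318 × 10^4 kg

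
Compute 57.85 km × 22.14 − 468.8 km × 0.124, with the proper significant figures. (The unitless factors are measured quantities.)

1223 km

57.85 × 22.14 = 1280.799 → 1.281 × 10^3 km (4 s.f., last digit at the 10^0 place).
468.8 × 0.124 = 58.1312 → 58.1 km (3 s.f., last digit at the 10^-1 place).
Difference: 1222.6678 km; keep the coarser place, 10^0.
Result: 1223 km.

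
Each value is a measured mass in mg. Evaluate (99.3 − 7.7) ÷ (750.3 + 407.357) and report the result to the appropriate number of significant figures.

99.3 − 7.7 = 91.6, limited to 1 d.p. → 3 s.f.; 750.3 + 407.357 = 1157.657, limited to 1 d.p. → 5 s.f.
Carrying full precision, 91.6 ÷ 1157.657 = 0.0791253367794…; keep min(3, 5) = 3 s.f.
Rounded to 3 significant figures: 0.0791.

0.0791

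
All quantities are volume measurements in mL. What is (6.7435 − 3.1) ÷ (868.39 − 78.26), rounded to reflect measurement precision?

6.7435 − 3.1 = 3.6435, limited to 1 d.p. → 2 s.f.; 868.39 − 78.26 = 790.13, limited to 2 d.p. → 5 s.f.
Carrying full precision, 3.6435 ÷ 790.13 = 0.00461126650045…; keep min(2, 5) = 2 s.f.
Rounded to 2 significant figures: 0.0046.

0.0046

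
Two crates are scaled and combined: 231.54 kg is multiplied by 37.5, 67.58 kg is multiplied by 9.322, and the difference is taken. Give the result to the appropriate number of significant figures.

8.05 × 10³ kg

231.54 × 37.5 = 8682.75 → 8.68 × 10³ kg (3 s.f., last digit at the 10^1 place).
67.58 × 9.322 = 629.98076 → 630.0 kg (4 s.f., last digit at the 10^-1 place).
Difference: 8052.76924 kg; keep the coarser place, 10^1.
Result: 8.05 × 10³ kg.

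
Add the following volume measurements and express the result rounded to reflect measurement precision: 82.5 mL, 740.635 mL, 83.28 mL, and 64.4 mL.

82.5 mL + 740.635 mL + 83.28 mL + 64.4 mL = 970.815 mL.
Addition/subtraction keeps the fewest decimal places: 82.5 → 1 decimal place, 740.635 → 3 decimal places, 83.28 → 2 decimal places, 64.4 → 1 decimal place; limit is 1.
Rounded to 1 decimal place: 970.8 mL.

970.8 mL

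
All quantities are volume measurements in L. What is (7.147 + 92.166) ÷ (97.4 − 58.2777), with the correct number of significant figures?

2.54

7.147 + 92.166 = 99.313, limited to 3 d.p. → 5 s.f.; 97.4 − 58.2777 = 39.1223, limited to 1 d.p. → 3 s.f.
Carrying full precision, 99.313 ÷ 39.1223 = 2.53852662037…; keep min(5, 3) = 3 s.f.
Rounded to 3 significant figures: 2.54.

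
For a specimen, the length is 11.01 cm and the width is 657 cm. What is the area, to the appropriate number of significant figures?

area = 11.01 cm × 657 cm = 7233.57 cm².
11.01 has 4 significant figures; 657 has 3.
Division/multiplication keeps the fewest: 3 significant figures.
Rounded: 7.23 × 10³ cm².

7.23 × 10³ cm²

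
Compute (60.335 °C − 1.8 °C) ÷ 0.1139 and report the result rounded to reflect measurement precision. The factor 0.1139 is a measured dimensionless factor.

60.335 °C − 1.8 °C = 58.535 °C; the difference is limited to 1 decimal place (3 s.f.).
Carrying full precision, 58.535 ÷ 0.1139 = 513.91571554… °C; 0.1139 has 4 s.f., so the result keeps min(3, 4) = 3 s.f.
Rounded to 3 significant figures: 514 °C.

514 °C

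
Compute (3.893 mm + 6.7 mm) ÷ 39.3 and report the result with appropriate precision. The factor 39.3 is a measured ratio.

0.270 mm

3.893 mm + 6.7 mm = 10.593 mm; the sum is limited to 1 decimal place (3 s.f.).
Carrying full precision, 10.593 ÷ 39.3 = 0.269541984733… mm; 39.3 has 3 s.f., so the result keeps min(3, 3) = 3 s.f.
Rounded to 3 significant figures: 0.270 mm.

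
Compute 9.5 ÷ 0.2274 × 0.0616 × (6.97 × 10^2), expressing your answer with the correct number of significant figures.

9.5 ÷ 0.2274 × 0.0616 × (6.97 × 10^2) = 1793.68689534…
Multiplication/division keeps the fewest significant figures: 9.5 → 2 s.f., 0.2274 → 4 s.f., 0.0616 → 3 s.f., 6.97 × 10^2 → 3 s.f.; limit is 2.
Rounded to 2 significant figures: 1.8 × 10^3.

1.8 × 10^3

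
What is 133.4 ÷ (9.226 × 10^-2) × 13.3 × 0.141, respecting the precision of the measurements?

133.4 ÷ (9.226 × 10^-2) × 13.3 × 0.141 = 2711.52200303…
Multiplication/division keeps the fewest significant figures: 133.4 → 4 s.f., 9.226 × 10^-2 → 4 s.f., 13.3 → 3 s.f., 0.141 → 3 s.f.; limit is 3.
Rounded to 3 significant figures: 2.71 × 10^3.

2.71 × 10^3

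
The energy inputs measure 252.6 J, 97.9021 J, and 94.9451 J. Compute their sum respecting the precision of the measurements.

445.4 J

252.6 J + 97.9021 J + 94.9451 J = 445.4472 J.
Addition/subtraction keeps the fewest decimal places: 252.6 → 1 decimal place, 97.9021 → 4 decimal places, 94.9451 → 4 decimal places; limit is 1.
Rounded to 1 decimal place: 445.4 J.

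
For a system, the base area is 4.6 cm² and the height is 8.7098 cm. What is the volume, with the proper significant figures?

40. cm³

volume = 4.6 cm² × 8.7098 cm = 40.06508 cm³.
4.6 has 2 significant figures; 8.7098 has 5.
Division/multiplication keeps the fewest: 2 significant figures.
Rounded: 40. cm³.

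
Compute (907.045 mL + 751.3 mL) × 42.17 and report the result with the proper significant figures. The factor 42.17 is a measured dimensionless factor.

907.045 mL + 751.3 mL = 1658.345 mL; the sum is limited to 1 decimal place (5 s.f.).
Carrying full precision, 1658.345 × 42.17 = 69932.40865 mL; 42.17 has 4 s.f., so the result keeps min(5, 4) = 4 s.f.
Rounded to 4 significant figures: 6.993 × 10^4 mL.

6.993 × 10^4 mL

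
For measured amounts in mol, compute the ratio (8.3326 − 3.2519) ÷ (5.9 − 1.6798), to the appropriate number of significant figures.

8.3326 − 3.2519 = 5.0807, limited to 4 d.p. → 5 s.f.; 5.9 − 1.6798 = 4.2202, limited to 1 d.p. → 2 s.f.
Carrying full precision, 5.0807 ÷ 4.2202 = 1.20390028909…; keep min(5, 2) = 2 s.f.
Rounded to 2 significant figures: 1.2.

1.2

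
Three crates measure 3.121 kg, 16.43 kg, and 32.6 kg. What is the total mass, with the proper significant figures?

52.2 kg

3.121 kg + 16.43 kg + 32.6 kg = 52.151 kg.
Addition/subtraction keeps the fewest decimal places: 3.121 → 3 decimal places, 16.43 → 2 decimal places, 32.6 → 1 decimal place; limit is 1.
Rounded to 1 decimal place: 52.2 kg.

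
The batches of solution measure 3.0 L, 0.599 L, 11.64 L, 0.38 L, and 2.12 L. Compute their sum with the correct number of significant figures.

17.7 L

3.0 L + 0.599 L + 11.64 L + 0.38 L + 2.12 L = 17.739 L.
Addition/subtraction keeps the fewest decimal places: 3.0 → 1 decimal place, 0.599 → 3 decimal places, 11.64 → 2 decimal places, 0.38 → 2 decimal places, 2.12 → 2 decimal places; limit is 1.
Rounded to 1 decimal place: 17.7 L.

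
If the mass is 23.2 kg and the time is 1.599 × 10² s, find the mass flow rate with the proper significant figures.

mass flow rate = 23.2 kg ÷ 1.599 × 10² s = 0.145090681676… kg/s.
23.2 has 3 significant figures; 1.599 × 10² has 4.
Division/multiplication keeps the fewest: 3 significant figures.
Rounded: 0.145 kg/s.

0.145 kg/s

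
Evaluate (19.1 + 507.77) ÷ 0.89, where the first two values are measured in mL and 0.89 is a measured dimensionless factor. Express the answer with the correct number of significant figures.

5.9 × 10^2 mL

19.1 mL + 507.77 mL = 526.87 mL; the sum is limited to 1 decimal place (4 s.f.).
Carrying full precision, 526.87 ÷ 0.89 = 591.988764045… mL; 0.89 has 2 s.f., so the result keeps min(4, 2) = 2 s.f.
Rounded to 2 significant figures: 5.9 × 10^2 mL.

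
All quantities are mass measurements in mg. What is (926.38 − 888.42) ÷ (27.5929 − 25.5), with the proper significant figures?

18

926.38 − 888.42 = 37.96, limited to 2 d.p. → 4 s.f.; 27.5929 − 25.5 = 2.0929, limited to 1 d.p. → 2 s.f.
Carrying full precision, 37.96 ÷ 2.0929 = 18.1375125424…; keep min(4, 2) = 2 s.f.
Rounded to 2 significant figures: 18.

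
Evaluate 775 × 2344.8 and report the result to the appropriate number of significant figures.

775 × 2344.8 = 1817220
Multiplication/division keeps the fewest significant figures: 775 → 3 s.f., 2344.8 → 5 s.f.; limit is 3.
Rounded to 3 significant figures: 1.82 × 10^6.

1.82 × 10^6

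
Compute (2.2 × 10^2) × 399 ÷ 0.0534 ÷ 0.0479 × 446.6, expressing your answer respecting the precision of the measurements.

(2.2 × 10^2) × 399 ÷ 0.0534 ÷ 0.0479 × 446.6 = 1.53263071474 × 10^10…
Multiplication/division keeps the fewest significant figures: 2.2 × 10^2 → 2 s.f., 399 → 3 s.f., 0.0534 → 3 s.f., 0.0479 → 3 s.f., 446.6 → 4 s.f.; limit is 2.
Rounded to 2 significant figures: 1.5 × 10^10.

1.5 × 10^10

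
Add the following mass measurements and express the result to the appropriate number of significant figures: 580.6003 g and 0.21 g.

580.6003 g + 0.21 g = 580.8103 g.
Addition/subtraction keeps the fewest decimal places: 580.6003 → 4 decimal places, 0.21 → 2 decimal places; limit is 2.
Rounded to 2 decimal places: 580.81 g.

580.81 g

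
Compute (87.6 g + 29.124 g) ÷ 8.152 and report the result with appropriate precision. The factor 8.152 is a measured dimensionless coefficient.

87.6 g + 29.124 g = 116.724 g; the sum is limited to 1 decimal place (4 s.f.).
Carrying full precision, 116.724 ÷ 8.152 = 14.3184494603… g; 8.152 has 4 s.f., so the result keeps min(4, 4) = 4 s.f.
Rounded to 4 significant figures: 14.32 g.

14.32 g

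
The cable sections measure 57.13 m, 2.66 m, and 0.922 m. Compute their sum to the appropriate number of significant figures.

60.71 m

57.13 m + 2.66 m + 0.922 m = 60.712 m.
Addition/subtraction keeps the fewest decimal places: 57.13 → 2 decimal places, 2.66 → 2 decimal places, 0.922 → 3 decimal places; limit is 2.
Rounded to 2 decimal places: 60.71 m.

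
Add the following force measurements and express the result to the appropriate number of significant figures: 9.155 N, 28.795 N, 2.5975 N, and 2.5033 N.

43.051 N

9.155 N + 28.795 N + 2.5975 N + 2.5033 N = 43.0508 N.
Addition/subtraction keeps the fewest decimal places: 9.155 → 3 decimal places, 28.795 → 3 decimal places, 2.5975 → 4 decimal places, 2.5033 → 4 decimal places; limit is 3.
Rounded to 3 decimal places: 43.051 N.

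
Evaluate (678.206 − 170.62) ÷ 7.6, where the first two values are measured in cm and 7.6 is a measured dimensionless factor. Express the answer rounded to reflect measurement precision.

678.206 cm − 170.62 cm = 507.586 cm; the difference is limited to 2 decimal places (5 s.f.).
Carrying full precision, 507.586 ÷ 7.6 = 66.7876315789… cm; 7.6 has 2 s.f., so the result keeps min(5, 2) = 2 s.f.
Rounded to 2 significant figures: 67 cm.

67 cm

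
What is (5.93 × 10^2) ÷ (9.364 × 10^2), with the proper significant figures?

0.633

(5.93 × 10^2) ÷ (9.364 × 10^2) = 0.633276377616…
Multiplication/division keeps the fewest significant figures: 5.93 × 10^2 → 3 s.f., 9.364 × 10^2 → 4 s.f.; limit is 3.
Rounded to 3 significant figures: 0.633.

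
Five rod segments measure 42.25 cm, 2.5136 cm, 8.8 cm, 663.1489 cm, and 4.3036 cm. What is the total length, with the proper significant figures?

721.0 cm

42.25 cm + 2.5136 cm + 8.8 cm + 663.1489 cm + 4.3036 cm = 721.0161 cm.
Addition/subtraction keeps the fewest decimal places: 42.25 → 2 decimal places, 2.5136 → 4 decimal places, 8.8 → 1 decimal place, 663.1489 → 4 decimal places, 4.3036 → 4 decimal places; limit is 1.
Rounded to 1 decimal place: 721.0 cm.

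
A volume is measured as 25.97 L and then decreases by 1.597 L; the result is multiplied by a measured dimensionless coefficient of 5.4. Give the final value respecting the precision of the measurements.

1.3 × 10² L

25.97 L − 1.597 L = 24.373 L; the difference is limited to 2 decimal places (4 s.f.).
Carrying full precision, 24.373 × 5.4 = 131.6142 L; 5.4 has 2 s.f., so the result keeps min(4, 2) = 2 s.f.
Rounded to 2 significant figures: 1.3 × 10² L.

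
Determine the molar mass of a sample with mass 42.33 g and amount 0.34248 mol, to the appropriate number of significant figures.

123.6 g/mol

molar mass = 42.33 g ÷ 0.34248 mol = 123.598458304… g/mol.
42.33 has 4 significant figures; 0.34248 has 5.
Division/multiplication keeps the fewest: 4 significant figures.
Rounded: 123.6 g/mol.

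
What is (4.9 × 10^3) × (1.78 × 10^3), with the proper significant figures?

8.7 × 10^6

(4.9 × 10^3) × (1.78 × 10^3) = 8722000
Multiplication/division keeps the fewest significant figures: 4.9 × 10^3 → 2 s.f., 1.78 × 10^3 → 3 s.f.; limit is 2.
Rounded to 2 significant figures: 8.7 × 10^6.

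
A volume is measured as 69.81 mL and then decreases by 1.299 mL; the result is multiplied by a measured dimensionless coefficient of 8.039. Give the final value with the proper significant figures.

69.81 mL − 1.299 mL = 68.511 mL; the difference is limited to 2 decimal places (4 s.f.).
Carrying full precision, 68.511 × 8.039 = 550.759929 mL; 8.039 has 4 s.f., so the result keeps min(4, 4) = 4 s.f.
Rounded to 4 significant figures: 550.8 mL.

550.8 mL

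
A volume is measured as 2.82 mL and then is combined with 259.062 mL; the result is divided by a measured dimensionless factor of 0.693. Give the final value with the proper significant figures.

2.82 mL + 259.062 mL = 261.882 mL; the sum is limited to 2 decimal places (5 s.f.).
Carrying full precision, 261.882 ÷ 0.693 = 377.896103896… mL; 0.693 has 3 s.f., so the result keeps min(5, 3) = 3 s.f.
Rounded to 3 significant figures: 378 mL.

378 mL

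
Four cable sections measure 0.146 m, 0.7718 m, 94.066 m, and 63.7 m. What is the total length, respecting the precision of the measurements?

158.7 m

0.146 m + 0.7718 m + 94.066 m + 63.7 m = 158.6838 m.
Addition/subtraction keeps the fewest decimal places: 0.146 → 3 decimal places, 0.7718 → 4 decimal places, 94.066 → 3 decimal places, 63.7 → 1 decimal place; limit is 1.
Rounded to 1 decimal place: 158.7 m.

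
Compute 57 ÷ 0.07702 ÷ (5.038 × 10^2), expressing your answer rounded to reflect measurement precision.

1.5

57 ÷ 0.07702 ÷ (5.038 × 10^2) = 1.46897085139…
Multiplication/division keeps the fewest significant figures: 57 → 2 s.f., 0.07702 → 4 s.f., 5.038 × 10^2 → 4 s.f.; limit is 2.
Rounded to 2 significant figures: 1.5.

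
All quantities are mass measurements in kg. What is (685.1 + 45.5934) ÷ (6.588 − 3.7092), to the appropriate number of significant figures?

253.8

685.1 + 45.5934 = 730.6934, limited to 1 d.p. → 4 s.f.; 6.588 − 3.7092 = 2.8788, limited to 3 d.p. → 4 s.f.
Carrying full precision, 730.6934 ÷ 2.8788 = 253.818743921…; keep min(4, 4) = 4 s.f.
Rounded to 4 significant figures: 253.8.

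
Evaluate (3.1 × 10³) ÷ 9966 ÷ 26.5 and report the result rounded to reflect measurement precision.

(3.1 × 10³) ÷ 9966 ÷ 26.5 = 0.011738022484…
Multiplication/division keeps the fewest significant figures: 3.1 × 10³ → 2 s.f., 9966 → 4 s.f., 26.5 → 3 s.f.; limit is 2.
Rounded to 2 significant figures: 0.012.

0.012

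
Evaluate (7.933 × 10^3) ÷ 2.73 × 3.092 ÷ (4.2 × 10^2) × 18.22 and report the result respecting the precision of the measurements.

(7.933 × 10^3) ÷ 2.73 × 3.092 ÷ (4.2 × 10^2) × 18.22 = 389.774456585…
Multiplication/division keeps the fewest significant figures: 7.933 × 10^3 → 4 s.f., 2.73 → 3 s.f., 3.092 → 4 s.f., 4.2 × 10^2 → 2 s.f., 18.22 → 4 s.f.; limit is 2.
Rounded to 2 significant figures: 3.9 × 10^2.

3.9 × 10^2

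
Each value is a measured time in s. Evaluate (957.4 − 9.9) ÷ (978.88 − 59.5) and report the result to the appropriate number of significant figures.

957.4 − 9.9 = 947.5, limited to 1 d.p. → 4 s.f.; 978.88 − 59.5 = 919.38, limited to 1 d.p. → 4 s.f.
Carrying full precision, 947.5 ÷ 919.38 = 1.03058582958…; keep min(4, 4) = 4 s.f.
Rounded to 4 significant figures: 1.031.

1.031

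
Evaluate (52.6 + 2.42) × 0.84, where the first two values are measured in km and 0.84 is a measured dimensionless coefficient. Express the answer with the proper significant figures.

46 km

52.6 km + 2.42 km = 55.02 km; the sum is limited to 1 decimal place (3 s.f.).
Carrying full precision, 55.02 × 0.84 = 46.2168 km; 0.84 has 2 s.f., so the result keeps min(3, 2) = 2 s.f.
Rounded to 2 significant figures: 46 km.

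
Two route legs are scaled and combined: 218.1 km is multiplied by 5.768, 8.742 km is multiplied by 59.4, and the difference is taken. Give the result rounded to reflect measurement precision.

218.1 × 5.768 = 1258.0008 → 1258 km (4 s.f., last digit at the 10^0 place).
8.742 × 59.4 = 519.2748 → 519 km (3 s.f., last digit at the 10^0 place).
Difference: 738.726 km; keep the coarser place, 10^0.
Result: 7.39 × 10² km.

7.39 × 10² km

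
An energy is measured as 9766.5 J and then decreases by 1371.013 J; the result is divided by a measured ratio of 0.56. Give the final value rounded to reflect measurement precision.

9766.5 J − 1371.013 J = 8395.487 J; the difference is limited to 1 decimal place (5 s.f.).
Carrying full precision, 8395.487 ÷ 0.56 = 14991.9410714… J; 0.56 has 2 s.f., so the result keeps min(5, 2) = 2 s.f.
Rounded to 2 significant figures: 1.5 × 10^4 J.

1.5 × 10^4 J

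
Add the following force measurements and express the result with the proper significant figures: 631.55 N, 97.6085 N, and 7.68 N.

736.84 N

631.55 N + 97.6085 N + 7.68 N = 736.8385 N.
Addition/subtraction keeps the fewest decimal places: 631.55 → 2 decimal places, 97.6085 → 4 decimal places, 7.68 → 2 decimal places; limit is 2.
Rounded to 2 decimal places: 736.84 N.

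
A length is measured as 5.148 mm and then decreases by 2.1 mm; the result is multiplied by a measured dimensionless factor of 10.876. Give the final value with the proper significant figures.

5.148 mm − 2.1 mm = 3.048 mm; the difference is limited to 1 decimal place (2 s.f.).
Carrying full precision, 3.048 × 10.876 = 33.150048 mm; 10.876 has 5 s.f., so the result keeps min(2, 5) = 2 s.f.
Rounded to 2 significant figures: 33 mm.

33 mm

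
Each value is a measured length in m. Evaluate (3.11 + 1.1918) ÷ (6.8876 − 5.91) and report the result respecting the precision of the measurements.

3.11 + 1.1918 = 4.3018, limited to 2 d.p. → 3 s.f.; 6.8876 − 5.91 = 0.9776, limited to 2 d.p. → 2 s.f.
Carrying full precision, 4.3018 ÷ 0.9776 = 4.40036824877…; keep min(3, 2) = 2 s.f.
Rounded to 2 significant figures: 4.4.

4.4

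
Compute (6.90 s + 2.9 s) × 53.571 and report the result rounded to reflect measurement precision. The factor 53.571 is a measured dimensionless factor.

6.90 s + 2.9 s = 9.80 s; the sum is limited to 1 decimal place (2 s.f.).
Carrying full precision, 9.80 × 53.571 = 524.9958 s; 53.571 has 5 s.f., so the result keeps min(2, 5) = 2 s.f.
Rounded to 2 significant figures: 5.2 × 10^2 s.

5.2 × 10^2 s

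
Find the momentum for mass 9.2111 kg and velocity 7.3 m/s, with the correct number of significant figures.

momentum = 9.2111 kg × 7.3 m/s = 67.24103 kg·m/s.
9.2111 has 5 significant figures; 7.3 has 2.
Division/multiplication keeps the fewest: 2 significant figures.
Rounded: 67 kg·m/s.

67 kg·m/s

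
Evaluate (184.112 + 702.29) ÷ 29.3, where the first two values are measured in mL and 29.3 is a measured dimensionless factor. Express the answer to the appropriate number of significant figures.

184.112 mL + 702.29 mL = 886.402 mL; the sum is limited to 2 decimal places (5 s.f.).
Carrying full precision, 886.402 ÷ 29.3 = 30.2526279863… mL; 29.3 has 3 s.f., so the result keeps min(5, 3) = 3 s.f.
Rounded to 3 significant figures: 30.3 mL.

30.3 mL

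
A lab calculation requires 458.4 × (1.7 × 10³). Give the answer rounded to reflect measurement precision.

7.8 × 10⁵

458.4 × (1.7 × 10³) = 779280
Multiplication/division keeps the fewest significant figures: 458.4 → 4 s.f., 1.7 × 10³ → 2 s.f.; limit is 2.
Rounded to 2 significant figures: 7.8 × 10⁵.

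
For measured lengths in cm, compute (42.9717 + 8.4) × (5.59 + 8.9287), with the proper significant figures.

746 cm²

42.9717 + 8.4 = 51.3717, limited to 1 d.p. → 3 s.f.; 5.59 + 8.9287 = 14.5187, limited to 2 d.p. → 4 s.f.
Carrying full precision, 51.3717 × 14.5187 = 745.85030079; keep min(3, 4) = 3 s.f.
Rounded to 3 significant figures: 746 cm².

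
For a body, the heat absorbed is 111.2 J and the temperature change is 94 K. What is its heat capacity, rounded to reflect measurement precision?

heat capacity = 111.2 J ÷ 94 K = 1.1829787234… J/K.
111.2 has 4 significant figures; 94 has 2.
Division/multiplication keeps the fewest: 2 significant figures.
Rounded: 1.2 J/K.

1.2 J/K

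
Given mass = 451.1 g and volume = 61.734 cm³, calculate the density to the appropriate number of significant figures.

density = 451.1 g ÷ 61.734 cm³ = 7.30715651019… g/cm³.
451.1 has 4 significant figures; 61.734 has 5.
Division/multiplication keeps the fewest: 4 significant figures.
Rounded: 7.307 g/cm³.

7.307 g/cm³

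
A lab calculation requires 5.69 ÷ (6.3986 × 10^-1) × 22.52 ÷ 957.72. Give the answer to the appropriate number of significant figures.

0.209

5.69 ÷ (6.3986 × 10^-1) × 22.52 ÷ 957.72 = 0.209101493155…
Multiplication/division keeps the fewest significant figures: 5.69 → 3 s.f., 6.3986 × 10^-1 → 5 s.f., 22.52 → 4 s.f., 957.72 → 5 s.f.; limit is 3.
Rounded to 3 significant figures: 0.209.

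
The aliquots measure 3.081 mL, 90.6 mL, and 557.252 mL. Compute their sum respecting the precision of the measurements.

650.9 mL

3.081 mL + 90.6 mL + 557.252 mL = 650.933 mL.
Addition/subtraction keeps the fewest decimal places: 3.081 → 3 decimal places, 90.6 → 1 decimal place, 557.252 → 3 decimal places; limit is 1.
Rounded to 1 decimal place: 650.9 mL.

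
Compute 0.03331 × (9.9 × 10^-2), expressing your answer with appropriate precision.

3.3 × 10^-3

0.03331 × (9.9 × 10^-2) = 0.00329769
Multiplication/division keeps the fewest significant figures: 0.03331 → 4 s.f., 9.9 × 10^-2 → 2 s.f.; limit is 2.
Rounded to 2 significant figures: 3.3 × 10^-3.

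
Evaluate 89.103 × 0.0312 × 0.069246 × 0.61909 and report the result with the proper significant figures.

89.103 × 0.0312 × 0.069246 × 0.61909 = 0.119177810094…
Multiplication/division keeps the fewest significant figures: 89.103 → 5 s.f., 0.0312 → 3 s.f., 0.069246 → 5 s.f., 0.61909 → 5 s.f.; limit is 3.
Rounded to 3 significant figures: 0.119.

0.119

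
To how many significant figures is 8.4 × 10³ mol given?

2

8.4 × 10³: in scientific notation every digit of the coefficient is significant.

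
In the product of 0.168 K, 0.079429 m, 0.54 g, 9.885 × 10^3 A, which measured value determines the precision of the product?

0.168 K → 3 s.f.; 0.079429 m → 5 s.f.; 0.54 g → 2 s.f.; 9.885 × 10^3 A → 4 s.f.
The fewest is 2 significant figures, from 0.54 g.

0.54 g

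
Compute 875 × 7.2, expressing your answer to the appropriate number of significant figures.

6.3 × 10^3

875 × 7.2 = 6300
Multiplication/division keeps the fewest significant figures: 875 → 3 s.f., 7.2 → 2 s.f.; limit is 2.
Rounded to 2 significant figures: 6.3 × 10^3.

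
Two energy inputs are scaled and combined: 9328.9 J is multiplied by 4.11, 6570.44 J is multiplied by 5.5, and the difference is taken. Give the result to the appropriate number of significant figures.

9328.9 × 4.11 = 38341.779 → 3.83 × 10^4 J (3 s.f., last digit at the 10^2 place).
6570.44 × 5.5 = 36137.42 → 3.6 × 10^4 J (2 s.f., last digit at the 10^3 place).
Difference: 2204.359 J; keep the coarser place, 10^3.
Result: 2 × 10^3 J.

2 × 10^3 J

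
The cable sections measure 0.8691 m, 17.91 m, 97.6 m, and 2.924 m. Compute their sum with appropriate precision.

119.3 m

0.8691 m + 17.91 m + 97.6 m + 2.924 m = 119.3031 m.
Addition/subtraction keeps the fewest decimal places: 0.8691 → 4 decimal places, 17.91 → 2 decimal places, 97.6 → 1 decimal place, 2.924 → 3 decimal places; limit is 1.
Rounded to 1 decimal place: 119.3 m.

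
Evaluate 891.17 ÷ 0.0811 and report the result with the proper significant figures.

891.17 ÷ 0.0811 = 10988.5326757…
Multiplication/division keeps the fewest significant figures: 891.17 → 5 s.f., 0.0811 → 3 s.f.; limit is 3.
Rounded to 3 significant figures: 1.10 × 10^4.

1.10 × 10^4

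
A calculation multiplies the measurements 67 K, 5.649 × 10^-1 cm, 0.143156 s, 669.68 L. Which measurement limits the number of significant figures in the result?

67 K → 2 s.f.; 5.649 × 10^-1 cm → 4 s.f.; 0.143156 s → 6 s.f.; 669.68 L → 5 s.f.
The fewest is 2 significant figures, from 67 K.

67 K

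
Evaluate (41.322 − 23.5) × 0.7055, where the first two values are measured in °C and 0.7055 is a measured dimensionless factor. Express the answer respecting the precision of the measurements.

12.6 °C

41.322 °C − 23.5 °C = 17.822 °C; the difference is limited to 1 decimal place (3 s.f.).
Carrying full precision, 17.822 × 0.7055 = 12.573421 °C; 0.7055 has 4 s.f., so the result keeps min(3, 4) = 3 s.f.
Rounded to 3 significant figures: 12.6 °C.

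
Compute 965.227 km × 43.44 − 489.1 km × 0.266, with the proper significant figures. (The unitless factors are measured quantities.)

965.227 × 43.44 = 41929.46088 → 4.193 × 10⁴ km (4 s.f., last digit at the 10^1 place).
489.1 × 0.266 = 130.1006 → 1.30 × 10² km (3 s.f., last digit at the 10^0 place).
Difference: 41799.36028 km; keep the coarser place, 10^1.
Result: 4.180 × 10⁴ km.

4.180 × 10⁴ km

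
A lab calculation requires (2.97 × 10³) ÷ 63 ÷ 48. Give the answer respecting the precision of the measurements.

0.98

(2.97 × 10³) ÷ 63 ÷ 48 = 0.982142857143…
Multiplication/division keeps the fewest significant figures: 2.97 × 10³ → 3 s.f., 63 → 2 s.f., 48 → 2 s.f.; limit is 2.
Rounded to 2 significant figures: 0.98.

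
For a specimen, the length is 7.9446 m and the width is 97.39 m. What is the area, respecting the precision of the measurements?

area = 7.9446 m × 97.39 m = 773.724594 m².
7.9446 has 5 significant figures; 97.39 has 4.
Division/multiplication keeps the fewest: 4 significant figures.
Rounded: 773.7 m².

773.7 m²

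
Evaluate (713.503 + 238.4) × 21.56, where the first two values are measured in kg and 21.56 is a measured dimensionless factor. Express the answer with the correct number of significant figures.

2.052 × 10^4 kg

713.503 kg + 238.4 kg = 951.903 kg; the sum is limited to 1 decimal place (4 s.f.).
Carrying full precision, 951.903 × 21.56 = 20523.02868 kg; 21.56 has 4 s.f., so the result keeps min(4, 4) = 4 s.f.
Rounded to 4 significant figures: 2.052 × 10^4 kg.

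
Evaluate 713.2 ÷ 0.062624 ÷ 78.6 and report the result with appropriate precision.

145

713.2 ÷ 0.062624 ÷ 78.6 = 144.893193482…
Multiplication/division keeps the fewest significant figures: 713.2 → 4 s.f., 0.062624 → 5 s.f., 78.6 → 3 s.f.; limit is 3.
Rounded to 3 significant figures: 145.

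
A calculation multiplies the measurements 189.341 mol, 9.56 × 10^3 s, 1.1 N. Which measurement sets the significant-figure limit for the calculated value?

1.1 N

189.341 mol → 6 s.f.; 9.56 × 10^3 s → 3 s.f.; 1.1 N → 2 s.f.
The fewest is 2 significant figures, from 1.1 N.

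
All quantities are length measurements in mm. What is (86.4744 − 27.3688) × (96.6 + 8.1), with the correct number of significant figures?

86.4744 − 27.3688 = 59.1056, limited to 4 d.p. → 6 s.f.; 96.6 + 8.1 = 104.7, limited to 1 d.p. → 4 s.f.
Carrying full precision, 59.1056 × 104.7 = 6188.35632; keep min(6, 4) = 4 s.f.
Rounded to 4 significant figures: 6188 mm².

6188 mm²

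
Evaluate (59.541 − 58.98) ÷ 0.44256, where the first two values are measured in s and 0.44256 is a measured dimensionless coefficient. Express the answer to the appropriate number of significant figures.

59.541 s − 58.98 s = 0.561 s; the difference is limited to 2 decimal places (2 s.f.).
Carrying full precision, 0.561 ÷ 0.44256 = 1.26762472885… s; 0.44256 has 5 s.f., so the result keeps min(2, 5) = 2 s.f.
Rounded to 2 significant figures: 1.3 s.

1.3 s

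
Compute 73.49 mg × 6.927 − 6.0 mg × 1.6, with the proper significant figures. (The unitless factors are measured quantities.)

499.5 mg

73.49 × 6.927 = 509.06523 → 509.1 mg (4 s.f., last digit at the 10^-1 place).
6.0 × 1.6 = 9.6 → 9.6 mg (2 s.f., last digit at the 10^-1 place).
Difference: 499.46523 mg; keep the coarser place, 10^-1.
Result: 499.5 mg.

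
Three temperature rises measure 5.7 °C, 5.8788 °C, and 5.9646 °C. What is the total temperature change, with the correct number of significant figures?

5.7 °C + 5.8788 °C + 5.9646 °C = 17.5434 °C.
Addition/subtraction keeps the fewest decimal places: 5.7 → 1 decimal place, 5.8788 → 4 decimal places, 5.9646 → 4 decimal places; limit is 1.
Rounded to 1 decimal place: 17.5 °C.

17.5 °C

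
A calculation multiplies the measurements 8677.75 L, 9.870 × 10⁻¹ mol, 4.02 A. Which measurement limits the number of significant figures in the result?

4.02 A

8677.75 L → 6 s.f.; 9.870 × 10⁻¹ mol → 4 s.f.; 4.02 A → 3 s.f.
The fewest is 3 significant figures, from 4.02 A.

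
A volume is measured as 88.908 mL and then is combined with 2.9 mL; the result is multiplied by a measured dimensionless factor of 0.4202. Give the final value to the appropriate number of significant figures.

88.908 mL + 2.9 mL = 91.808 mL; the sum is limited to 1 decimal place (3 s.f.).
Carrying full precision, 91.808 × 0.4202 = 38.5777216 mL; 0.4202 has 4 s.f., so the result keeps min(3, 4) = 3 s.f.
Rounded to 3 significant figures: 38.6 mL.

38.6 mL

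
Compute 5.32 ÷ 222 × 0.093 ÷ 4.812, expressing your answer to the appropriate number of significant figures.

5.32 ÷ 222 × 0.093 ÷ 4.812 = 0.000463143941947…
Multiplication/division keeps the fewest significant figures: 5.32 → 3 s.f., 222 → 3 s.f., 0.093 → 2 s.f., 4.812 → 4 s.f.; limit is 2.
Rounded to 2 significant figures: 4.6 × 10⁻⁴.

4.6 × 10⁻⁴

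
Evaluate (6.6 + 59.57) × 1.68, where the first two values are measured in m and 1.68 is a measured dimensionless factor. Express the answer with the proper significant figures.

6.6 m + 59.57 m = 66.17 m; the sum is limited to 1 decimal place (3 s.f.).
Carrying full precision, 66.17 × 1.68 = 111.1656 m; 1.68 has 3 s.f., so the result keeps min(3, 3) = 3 s.f.
Rounded to 3 significant figures: 111 m.

111 m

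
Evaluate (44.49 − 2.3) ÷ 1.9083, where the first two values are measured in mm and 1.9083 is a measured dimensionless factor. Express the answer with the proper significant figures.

22.1 mm

44.49 mm − 2.3 mm = 42.19 mm; the difference is limited to 1 decimal place (3 s.f.).
Carrying full precision, 42.19 ÷ 1.9083 = 22.1086831211… mm; 1.9083 has 5 s.f., so the result keeps min(3, 5) = 3 s.f.
Rounded to 3 significant figures: 22.1 mm.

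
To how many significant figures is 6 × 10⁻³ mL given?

1

6 × 10⁻³: in scientific notation every digit of the coefficient is significant.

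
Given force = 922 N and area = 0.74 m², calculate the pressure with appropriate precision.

1.2 × 10³ Pa

pressure = 922 N ÷ 0.74 m² = 1245.94594595… Pa.
922 has 3 significant figures; 0.74 has 2.
Division/multiplication keeps the fewest: 2 significant figures.
Rounded: 1.2 × 10³ Pa.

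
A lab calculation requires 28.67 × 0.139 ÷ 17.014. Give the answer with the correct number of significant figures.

28.67 × 0.139 ÷ 17.014 = 0.234226519337…
Multiplication/division keeps the fewest significant figures: 28.67 → 4 s.f., 0.139 → 3 s.f., 17.014 → 5 s.f.; limit is 3.
Rounded to 3 significant figures: 0.234.

0.234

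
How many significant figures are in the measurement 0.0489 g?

0.0489: leading zeros are not significant.

3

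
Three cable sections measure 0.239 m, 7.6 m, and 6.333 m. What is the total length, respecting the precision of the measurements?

14.2 m

0.239 m + 7.6 m + 6.333 m = 14.172 m.
Addition/subtraction keeps the fewest decimal places: 0.239 → 3 decimal places, 7.6 → 1 decimal place, 6.333 → 3 decimal places; limit is 1.
Rounded to 1 decimal place: 14.2 m.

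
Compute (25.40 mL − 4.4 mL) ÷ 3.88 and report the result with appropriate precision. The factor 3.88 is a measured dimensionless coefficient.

5.41 mL

25.40 mL − 4.4 mL = 21.00 mL; the difference is limited to 1 decimal place (3 s.f.).
Carrying full precision, 21.00 ÷ 3.88 = 5.41237113402… mL; 3.88 has 3 s.f., so the result keeps min(3, 3) = 3 s.f.
Rounded to 3 significant figures: 5.41 mL.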